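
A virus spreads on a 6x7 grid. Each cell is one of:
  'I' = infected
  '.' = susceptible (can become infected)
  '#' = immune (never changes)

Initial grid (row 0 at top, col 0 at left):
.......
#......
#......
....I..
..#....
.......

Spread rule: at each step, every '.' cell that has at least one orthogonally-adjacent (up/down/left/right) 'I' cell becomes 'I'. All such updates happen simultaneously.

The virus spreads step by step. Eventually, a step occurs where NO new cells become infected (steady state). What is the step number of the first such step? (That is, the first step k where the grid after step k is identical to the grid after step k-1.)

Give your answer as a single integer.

Step 0 (initial): 1 infected
Step 1: +4 new -> 5 infected
Step 2: +8 new -> 13 infected
Step 3: +9 new -> 22 infected
Step 4: +9 new -> 31 infected
Step 5: +5 new -> 36 infected
Step 6: +2 new -> 38 infected
Step 7: +1 new -> 39 infected
Step 8: +0 new -> 39 infected

Answer: 8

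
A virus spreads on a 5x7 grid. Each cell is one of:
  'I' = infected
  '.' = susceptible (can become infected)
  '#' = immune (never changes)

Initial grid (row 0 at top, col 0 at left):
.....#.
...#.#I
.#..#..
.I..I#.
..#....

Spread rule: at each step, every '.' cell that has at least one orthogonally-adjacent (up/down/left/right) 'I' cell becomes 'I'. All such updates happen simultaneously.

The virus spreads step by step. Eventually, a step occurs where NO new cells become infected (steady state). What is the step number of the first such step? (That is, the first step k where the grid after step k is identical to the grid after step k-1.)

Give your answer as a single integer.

Step 0 (initial): 3 infected
Step 1: +7 new -> 10 infected
Step 2: +8 new -> 18 infected
Step 3: +3 new -> 21 infected
Step 4: +3 new -> 24 infected
Step 5: +2 new -> 26 infected
Step 6: +1 new -> 27 infected
Step 7: +1 new -> 28 infected
Step 8: +0 new -> 28 infected

Answer: 8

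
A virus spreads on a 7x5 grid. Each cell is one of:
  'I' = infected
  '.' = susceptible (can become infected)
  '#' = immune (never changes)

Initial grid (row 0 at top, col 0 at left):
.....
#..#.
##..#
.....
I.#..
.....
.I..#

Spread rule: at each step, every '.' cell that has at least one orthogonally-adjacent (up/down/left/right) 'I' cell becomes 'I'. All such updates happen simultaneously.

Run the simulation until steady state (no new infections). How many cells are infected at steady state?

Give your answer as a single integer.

Step 0 (initial): 2 infected
Step 1: +6 new -> 8 infected
Step 2: +3 new -> 11 infected
Step 3: +2 new -> 13 infected
Step 4: +4 new -> 17 infected
Step 5: +4 new -> 21 infected
Step 6: +2 new -> 23 infected
Step 7: +2 new -> 25 infected
Step 8: +2 new -> 27 infected
Step 9: +1 new -> 28 infected
Step 10: +0 new -> 28 infected

Answer: 28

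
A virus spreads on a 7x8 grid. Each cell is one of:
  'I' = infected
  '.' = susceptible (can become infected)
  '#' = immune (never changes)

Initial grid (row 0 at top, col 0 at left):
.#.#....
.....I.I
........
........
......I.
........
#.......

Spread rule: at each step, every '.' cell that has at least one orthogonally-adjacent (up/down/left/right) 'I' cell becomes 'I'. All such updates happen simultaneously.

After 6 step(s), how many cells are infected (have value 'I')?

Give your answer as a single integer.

Step 0 (initial): 3 infected
Step 1: +10 new -> 13 infected
Step 2: +11 new -> 24 infected
Step 3: +7 new -> 31 infected
Step 4: +7 new -> 38 infected
Step 5: +6 new -> 44 infected
Step 6: +6 new -> 50 infected

Answer: 50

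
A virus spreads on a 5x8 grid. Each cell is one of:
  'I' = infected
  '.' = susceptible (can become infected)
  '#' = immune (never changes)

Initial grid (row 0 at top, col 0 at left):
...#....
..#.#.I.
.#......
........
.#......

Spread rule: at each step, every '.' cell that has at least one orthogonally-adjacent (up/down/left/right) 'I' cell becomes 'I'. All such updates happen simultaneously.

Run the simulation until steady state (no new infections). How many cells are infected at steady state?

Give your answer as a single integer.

Answer: 35

Derivation:
Step 0 (initial): 1 infected
Step 1: +4 new -> 5 infected
Step 2: +5 new -> 10 infected
Step 3: +5 new -> 15 infected
Step 4: +4 new -> 19 infected
Step 5: +4 new -> 23 infected
Step 6: +2 new -> 25 infected
Step 7: +2 new -> 27 infected
Step 8: +1 new -> 28 infected
Step 9: +2 new -> 30 infected
Step 10: +1 new -> 31 infected
Step 11: +2 new -> 33 infected
Step 12: +1 new -> 34 infected
Step 13: +1 new -> 35 infected
Step 14: +0 new -> 35 infected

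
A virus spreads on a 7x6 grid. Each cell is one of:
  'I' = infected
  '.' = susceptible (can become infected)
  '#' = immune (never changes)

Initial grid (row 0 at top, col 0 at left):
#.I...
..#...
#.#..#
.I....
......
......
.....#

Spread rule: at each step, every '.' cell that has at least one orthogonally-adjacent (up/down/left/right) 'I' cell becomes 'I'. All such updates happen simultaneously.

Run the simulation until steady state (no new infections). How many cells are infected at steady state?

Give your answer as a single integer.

Answer: 36

Derivation:
Step 0 (initial): 2 infected
Step 1: +6 new -> 8 infected
Step 2: +7 new -> 15 infected
Step 3: +9 new -> 24 infected
Step 4: +7 new -> 31 infected
Step 5: +3 new -> 34 infected
Step 6: +2 new -> 36 infected
Step 7: +0 new -> 36 infected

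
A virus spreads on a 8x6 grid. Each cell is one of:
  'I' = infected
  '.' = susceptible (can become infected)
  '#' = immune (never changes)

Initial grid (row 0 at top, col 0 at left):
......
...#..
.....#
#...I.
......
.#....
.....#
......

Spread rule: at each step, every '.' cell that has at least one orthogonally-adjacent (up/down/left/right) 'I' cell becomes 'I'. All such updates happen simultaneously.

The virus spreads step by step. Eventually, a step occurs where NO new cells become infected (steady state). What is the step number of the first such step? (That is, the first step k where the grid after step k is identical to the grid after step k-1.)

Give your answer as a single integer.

Step 0 (initial): 1 infected
Step 1: +4 new -> 5 infected
Step 2: +6 new -> 11 infected
Step 3: +8 new -> 19 infected
Step 4: +8 new -> 27 infected
Step 5: +7 new -> 34 infected
Step 6: +5 new -> 39 infected
Step 7: +3 new -> 42 infected
Step 8: +1 new -> 43 infected
Step 9: +0 new -> 43 infected

Answer: 9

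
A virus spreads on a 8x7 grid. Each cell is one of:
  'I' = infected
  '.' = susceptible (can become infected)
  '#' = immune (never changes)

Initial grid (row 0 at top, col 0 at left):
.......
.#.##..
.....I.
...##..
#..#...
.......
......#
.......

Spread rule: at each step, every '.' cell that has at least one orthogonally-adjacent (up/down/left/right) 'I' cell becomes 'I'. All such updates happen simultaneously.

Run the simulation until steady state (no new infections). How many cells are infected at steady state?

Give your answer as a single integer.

Step 0 (initial): 1 infected
Step 1: +4 new -> 5 infected
Step 2: +5 new -> 10 infected
Step 3: +6 new -> 16 infected
Step 4: +7 new -> 23 infected
Step 5: +7 new -> 30 infected
Step 6: +8 new -> 38 infected
Step 7: +4 new -> 42 infected
Step 8: +3 new -> 45 infected
Step 9: +2 new -> 47 infected
Step 10: +1 new -> 48 infected
Step 11: +0 new -> 48 infected

Answer: 48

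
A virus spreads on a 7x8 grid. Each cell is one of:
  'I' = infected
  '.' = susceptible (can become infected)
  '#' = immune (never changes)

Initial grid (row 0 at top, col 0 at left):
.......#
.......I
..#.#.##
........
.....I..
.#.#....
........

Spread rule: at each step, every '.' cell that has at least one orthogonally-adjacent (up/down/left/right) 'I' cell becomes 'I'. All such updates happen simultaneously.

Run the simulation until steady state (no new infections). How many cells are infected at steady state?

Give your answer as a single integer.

Step 0 (initial): 2 infected
Step 1: +5 new -> 7 infected
Step 2: +10 new -> 17 infected
Step 3: +8 new -> 25 infected
Step 4: +8 new -> 33 infected
Step 5: +5 new -> 38 infected
Step 6: +6 new -> 44 infected
Step 7: +4 new -> 48 infected
Step 8: +1 new -> 49 infected
Step 9: +0 new -> 49 infected

Answer: 49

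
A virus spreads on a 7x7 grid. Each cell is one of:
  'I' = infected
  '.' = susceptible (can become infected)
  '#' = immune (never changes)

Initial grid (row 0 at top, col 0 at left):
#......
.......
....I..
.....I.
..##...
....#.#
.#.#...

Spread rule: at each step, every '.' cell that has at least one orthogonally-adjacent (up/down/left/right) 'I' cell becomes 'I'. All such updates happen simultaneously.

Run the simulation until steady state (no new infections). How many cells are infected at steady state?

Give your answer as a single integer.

Step 0 (initial): 2 infected
Step 1: +6 new -> 8 infected
Step 2: +9 new -> 17 infected
Step 3: +7 new -> 24 infected
Step 4: +7 new -> 31 infected
Step 5: +4 new -> 35 infected
Step 6: +2 new -> 37 infected
Step 7: +2 new -> 39 infected
Step 8: +3 new -> 42 infected
Step 9: +0 new -> 42 infected

Answer: 42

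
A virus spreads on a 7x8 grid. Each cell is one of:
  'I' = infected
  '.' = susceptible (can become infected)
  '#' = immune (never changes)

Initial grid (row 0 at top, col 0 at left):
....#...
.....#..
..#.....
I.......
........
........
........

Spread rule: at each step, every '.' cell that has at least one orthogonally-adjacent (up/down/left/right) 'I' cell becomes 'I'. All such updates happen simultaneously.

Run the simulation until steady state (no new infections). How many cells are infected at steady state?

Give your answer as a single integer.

Answer: 53

Derivation:
Step 0 (initial): 1 infected
Step 1: +3 new -> 4 infected
Step 2: +5 new -> 9 infected
Step 3: +6 new -> 15 infected
Step 4: +7 new -> 22 infected
Step 5: +7 new -> 29 infected
Step 6: +7 new -> 36 infected
Step 7: +5 new -> 41 infected
Step 8: +5 new -> 46 infected
Step 9: +4 new -> 50 infected
Step 10: +3 new -> 53 infected
Step 11: +0 new -> 53 infected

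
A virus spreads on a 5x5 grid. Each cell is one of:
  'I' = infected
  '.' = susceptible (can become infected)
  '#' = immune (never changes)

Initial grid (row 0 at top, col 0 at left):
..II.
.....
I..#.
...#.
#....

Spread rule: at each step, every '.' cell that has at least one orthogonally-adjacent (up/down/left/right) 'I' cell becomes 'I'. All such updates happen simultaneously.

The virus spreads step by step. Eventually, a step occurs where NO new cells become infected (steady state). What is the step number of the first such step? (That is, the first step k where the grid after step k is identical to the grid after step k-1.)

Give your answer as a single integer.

Answer: 6

Derivation:
Step 0 (initial): 3 infected
Step 1: +7 new -> 10 infected
Step 2: +5 new -> 15 infected
Step 3: +3 new -> 18 infected
Step 4: +2 new -> 20 infected
Step 5: +2 new -> 22 infected
Step 6: +0 new -> 22 infected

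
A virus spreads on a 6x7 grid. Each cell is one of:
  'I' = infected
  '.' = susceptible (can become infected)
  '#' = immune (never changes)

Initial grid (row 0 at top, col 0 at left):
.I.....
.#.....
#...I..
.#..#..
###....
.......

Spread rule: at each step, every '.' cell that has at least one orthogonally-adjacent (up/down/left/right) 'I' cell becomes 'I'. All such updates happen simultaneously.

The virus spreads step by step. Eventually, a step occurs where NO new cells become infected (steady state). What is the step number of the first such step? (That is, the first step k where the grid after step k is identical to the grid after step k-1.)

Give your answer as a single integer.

Step 0 (initial): 2 infected
Step 1: +5 new -> 7 infected
Step 2: +10 new -> 17 infected
Step 3: +7 new -> 24 infected
Step 4: +5 new -> 29 infected
Step 5: +3 new -> 32 infected
Step 6: +1 new -> 33 infected
Step 7: +1 new -> 34 infected
Step 8: +0 new -> 34 infected

Answer: 8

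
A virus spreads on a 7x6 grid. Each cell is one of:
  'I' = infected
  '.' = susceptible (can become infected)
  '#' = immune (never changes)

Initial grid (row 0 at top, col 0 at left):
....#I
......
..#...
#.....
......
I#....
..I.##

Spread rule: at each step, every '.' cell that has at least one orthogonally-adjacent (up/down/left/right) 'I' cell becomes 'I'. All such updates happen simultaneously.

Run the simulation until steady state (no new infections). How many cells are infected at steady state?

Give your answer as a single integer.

Step 0 (initial): 3 infected
Step 1: +6 new -> 9 infected
Step 2: +5 new -> 14 infected
Step 3: +7 new -> 21 infected
Step 4: +9 new -> 30 infected
Step 5: +3 new -> 33 infected
Step 6: +2 new -> 35 infected
Step 7: +1 new -> 36 infected
Step 8: +0 new -> 36 infected

Answer: 36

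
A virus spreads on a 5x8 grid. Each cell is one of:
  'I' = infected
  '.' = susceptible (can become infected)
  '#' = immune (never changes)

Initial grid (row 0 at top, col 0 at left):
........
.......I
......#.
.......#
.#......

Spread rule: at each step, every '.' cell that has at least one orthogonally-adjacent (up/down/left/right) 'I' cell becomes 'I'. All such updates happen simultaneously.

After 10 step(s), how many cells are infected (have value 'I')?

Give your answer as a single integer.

Answer: 37

Derivation:
Step 0 (initial): 1 infected
Step 1: +3 new -> 4 infected
Step 2: +2 new -> 6 infected
Step 3: +3 new -> 9 infected
Step 4: +4 new -> 13 infected
Step 5: +6 new -> 19 infected
Step 6: +6 new -> 25 infected
Step 7: +6 new -> 31 infected
Step 8: +4 new -> 35 infected
Step 9: +1 new -> 36 infected
Step 10: +1 new -> 37 infected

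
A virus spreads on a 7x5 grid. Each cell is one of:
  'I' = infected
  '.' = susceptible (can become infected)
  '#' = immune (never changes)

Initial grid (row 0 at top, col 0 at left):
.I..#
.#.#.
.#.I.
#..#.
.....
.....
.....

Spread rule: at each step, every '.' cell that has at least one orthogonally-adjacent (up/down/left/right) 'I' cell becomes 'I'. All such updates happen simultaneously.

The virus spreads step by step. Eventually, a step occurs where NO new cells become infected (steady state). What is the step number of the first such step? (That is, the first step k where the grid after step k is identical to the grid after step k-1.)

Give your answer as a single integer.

Step 0 (initial): 2 infected
Step 1: +4 new -> 6 infected
Step 2: +6 new -> 12 infected
Step 3: +4 new -> 16 infected
Step 4: +4 new -> 20 infected
Step 5: +5 new -> 25 infected
Step 6: +3 new -> 28 infected
Step 7: +1 new -> 29 infected
Step 8: +0 new -> 29 infected

Answer: 8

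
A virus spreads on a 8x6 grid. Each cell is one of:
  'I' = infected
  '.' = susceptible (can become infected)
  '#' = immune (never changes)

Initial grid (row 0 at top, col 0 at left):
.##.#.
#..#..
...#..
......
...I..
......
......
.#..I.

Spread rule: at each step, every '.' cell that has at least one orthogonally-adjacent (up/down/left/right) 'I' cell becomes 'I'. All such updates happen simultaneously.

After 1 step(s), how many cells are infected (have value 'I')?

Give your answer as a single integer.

Step 0 (initial): 2 infected
Step 1: +7 new -> 9 infected

Answer: 9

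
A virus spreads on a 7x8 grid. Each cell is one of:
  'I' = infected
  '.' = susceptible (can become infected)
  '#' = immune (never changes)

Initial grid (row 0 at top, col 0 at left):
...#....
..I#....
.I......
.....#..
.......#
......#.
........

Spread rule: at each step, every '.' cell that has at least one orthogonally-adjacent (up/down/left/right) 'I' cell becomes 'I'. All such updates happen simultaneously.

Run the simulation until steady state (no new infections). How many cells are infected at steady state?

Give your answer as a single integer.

Step 0 (initial): 2 infected
Step 1: +5 new -> 7 infected
Step 2: +6 new -> 13 infected
Step 3: +6 new -> 19 infected
Step 4: +7 new -> 26 infected
Step 5: +7 new -> 33 infected
Step 6: +7 new -> 40 infected
Step 7: +6 new -> 46 infected
Step 8: +2 new -> 48 infected
Step 9: +1 new -> 49 infected
Step 10: +1 new -> 50 infected
Step 11: +1 new -> 51 infected
Step 12: +0 new -> 51 infected

Answer: 51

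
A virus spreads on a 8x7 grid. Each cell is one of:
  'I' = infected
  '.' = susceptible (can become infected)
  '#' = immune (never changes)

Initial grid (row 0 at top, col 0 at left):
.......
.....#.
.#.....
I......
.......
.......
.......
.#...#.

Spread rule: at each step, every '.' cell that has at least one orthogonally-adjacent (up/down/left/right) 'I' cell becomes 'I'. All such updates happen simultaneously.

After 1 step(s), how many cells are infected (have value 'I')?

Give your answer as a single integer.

Step 0 (initial): 1 infected
Step 1: +3 new -> 4 infected

Answer: 4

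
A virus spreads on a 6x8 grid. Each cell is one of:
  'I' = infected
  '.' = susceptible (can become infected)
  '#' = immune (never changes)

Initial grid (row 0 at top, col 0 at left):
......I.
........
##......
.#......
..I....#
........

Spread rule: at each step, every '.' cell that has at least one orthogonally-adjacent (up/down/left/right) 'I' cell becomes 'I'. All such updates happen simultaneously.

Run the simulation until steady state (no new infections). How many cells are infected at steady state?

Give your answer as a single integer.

Answer: 44

Derivation:
Step 0 (initial): 2 infected
Step 1: +7 new -> 9 infected
Step 2: +10 new -> 19 infected
Step 3: +12 new -> 31 infected
Step 4: +8 new -> 39 infected
Step 5: +3 new -> 42 infected
Step 6: +2 new -> 44 infected
Step 7: +0 new -> 44 infected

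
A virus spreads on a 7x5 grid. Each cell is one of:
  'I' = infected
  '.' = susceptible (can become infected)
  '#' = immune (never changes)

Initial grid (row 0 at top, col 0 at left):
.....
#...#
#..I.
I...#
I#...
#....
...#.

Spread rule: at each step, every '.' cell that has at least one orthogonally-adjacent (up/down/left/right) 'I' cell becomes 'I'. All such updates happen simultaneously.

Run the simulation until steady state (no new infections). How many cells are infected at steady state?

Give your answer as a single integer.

Answer: 28

Derivation:
Step 0 (initial): 3 infected
Step 1: +5 new -> 8 infected
Step 2: +5 new -> 13 infected
Step 3: +6 new -> 19 infected
Step 4: +3 new -> 22 infected
Step 5: +4 new -> 26 infected
Step 6: +1 new -> 27 infected
Step 7: +1 new -> 28 infected
Step 8: +0 new -> 28 infected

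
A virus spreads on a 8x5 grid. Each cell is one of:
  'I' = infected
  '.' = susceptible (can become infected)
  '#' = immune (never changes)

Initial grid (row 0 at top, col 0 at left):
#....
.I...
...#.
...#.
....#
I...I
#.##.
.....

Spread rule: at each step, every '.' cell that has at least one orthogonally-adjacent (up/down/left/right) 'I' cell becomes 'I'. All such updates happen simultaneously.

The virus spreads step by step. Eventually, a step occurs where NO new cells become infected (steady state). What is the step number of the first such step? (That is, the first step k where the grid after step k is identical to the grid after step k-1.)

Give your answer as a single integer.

Step 0 (initial): 3 infected
Step 1: +8 new -> 11 infected
Step 2: +11 new -> 22 infected
Step 3: +6 new -> 28 infected
Step 4: +4 new -> 32 infected
Step 5: +1 new -> 33 infected
Step 6: +0 new -> 33 infected

Answer: 6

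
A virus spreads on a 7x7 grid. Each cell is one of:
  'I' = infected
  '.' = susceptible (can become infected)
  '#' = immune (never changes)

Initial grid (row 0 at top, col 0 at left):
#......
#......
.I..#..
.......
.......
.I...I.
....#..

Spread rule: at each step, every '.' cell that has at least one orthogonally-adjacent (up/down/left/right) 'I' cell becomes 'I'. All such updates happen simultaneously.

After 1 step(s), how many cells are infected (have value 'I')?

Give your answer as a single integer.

Step 0 (initial): 3 infected
Step 1: +12 new -> 15 infected

Answer: 15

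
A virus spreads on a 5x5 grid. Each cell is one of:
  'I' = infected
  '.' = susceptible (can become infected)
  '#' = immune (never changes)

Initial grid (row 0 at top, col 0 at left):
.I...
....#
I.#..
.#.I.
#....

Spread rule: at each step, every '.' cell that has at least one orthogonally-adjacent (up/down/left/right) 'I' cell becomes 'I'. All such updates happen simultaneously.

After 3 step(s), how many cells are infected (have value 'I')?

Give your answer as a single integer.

Step 0 (initial): 3 infected
Step 1: +10 new -> 13 infected
Step 2: +6 new -> 19 infected
Step 3: +2 new -> 21 infected

Answer: 21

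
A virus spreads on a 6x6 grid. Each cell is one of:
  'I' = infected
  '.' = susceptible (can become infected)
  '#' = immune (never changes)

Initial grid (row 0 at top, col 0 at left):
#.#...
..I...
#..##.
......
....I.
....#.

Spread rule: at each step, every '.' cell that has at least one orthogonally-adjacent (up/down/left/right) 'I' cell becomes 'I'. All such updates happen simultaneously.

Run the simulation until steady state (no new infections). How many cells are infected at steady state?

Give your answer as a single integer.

Answer: 30

Derivation:
Step 0 (initial): 2 infected
Step 1: +6 new -> 8 infected
Step 2: +11 new -> 19 infected
Step 3: +6 new -> 25 infected
Step 4: +4 new -> 29 infected
Step 5: +1 new -> 30 infected
Step 6: +0 new -> 30 infected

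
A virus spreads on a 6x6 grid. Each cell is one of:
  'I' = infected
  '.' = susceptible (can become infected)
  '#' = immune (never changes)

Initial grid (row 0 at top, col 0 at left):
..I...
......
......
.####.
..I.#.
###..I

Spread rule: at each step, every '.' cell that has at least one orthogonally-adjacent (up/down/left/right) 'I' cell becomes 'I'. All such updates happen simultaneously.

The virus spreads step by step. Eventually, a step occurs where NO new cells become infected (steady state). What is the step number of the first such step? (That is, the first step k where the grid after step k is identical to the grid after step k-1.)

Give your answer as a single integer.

Answer: 5

Derivation:
Step 0 (initial): 3 infected
Step 1: +7 new -> 10 infected
Step 2: +8 new -> 18 infected
Step 3: +7 new -> 25 infected
Step 4: +3 new -> 28 infected
Step 5: +0 new -> 28 infected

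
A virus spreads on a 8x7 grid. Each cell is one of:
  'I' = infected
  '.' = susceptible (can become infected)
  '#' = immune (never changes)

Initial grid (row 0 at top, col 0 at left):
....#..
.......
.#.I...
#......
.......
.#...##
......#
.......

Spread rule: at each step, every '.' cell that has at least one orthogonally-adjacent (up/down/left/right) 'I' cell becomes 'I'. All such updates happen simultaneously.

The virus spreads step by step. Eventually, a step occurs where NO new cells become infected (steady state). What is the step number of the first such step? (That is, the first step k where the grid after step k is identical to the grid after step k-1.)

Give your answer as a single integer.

Answer: 9

Derivation:
Step 0 (initial): 1 infected
Step 1: +4 new -> 5 infected
Step 2: +7 new -> 12 infected
Step 3: +9 new -> 21 infected
Step 4: +10 new -> 31 infected
Step 5: +8 new -> 39 infected
Step 6: +5 new -> 44 infected
Step 7: +3 new -> 47 infected
Step 8: +2 new -> 49 infected
Step 9: +0 new -> 49 infected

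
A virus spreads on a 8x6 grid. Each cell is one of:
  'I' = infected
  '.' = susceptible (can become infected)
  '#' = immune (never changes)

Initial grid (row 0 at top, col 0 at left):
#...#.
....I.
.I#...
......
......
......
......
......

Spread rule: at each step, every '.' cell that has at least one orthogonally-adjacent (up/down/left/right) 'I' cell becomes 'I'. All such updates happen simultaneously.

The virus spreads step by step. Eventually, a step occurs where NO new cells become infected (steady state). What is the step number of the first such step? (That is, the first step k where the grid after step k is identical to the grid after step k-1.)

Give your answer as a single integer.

Answer: 8

Derivation:
Step 0 (initial): 2 infected
Step 1: +6 new -> 8 infected
Step 2: +11 new -> 19 infected
Step 3: +7 new -> 26 infected
Step 4: +6 new -> 32 infected
Step 5: +6 new -> 38 infected
Step 6: +5 new -> 43 infected
Step 7: +2 new -> 45 infected
Step 8: +0 new -> 45 infected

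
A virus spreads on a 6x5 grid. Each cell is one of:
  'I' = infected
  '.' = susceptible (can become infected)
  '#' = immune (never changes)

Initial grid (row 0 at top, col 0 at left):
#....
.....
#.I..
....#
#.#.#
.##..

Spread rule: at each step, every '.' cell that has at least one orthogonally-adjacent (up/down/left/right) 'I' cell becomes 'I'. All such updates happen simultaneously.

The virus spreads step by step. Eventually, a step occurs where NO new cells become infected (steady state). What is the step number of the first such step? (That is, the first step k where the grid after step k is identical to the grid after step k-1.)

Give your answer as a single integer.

Answer: 6

Derivation:
Step 0 (initial): 1 infected
Step 1: +4 new -> 5 infected
Step 2: +6 new -> 11 infected
Step 3: +7 new -> 18 infected
Step 4: +2 new -> 20 infected
Step 5: +1 new -> 21 infected
Step 6: +0 new -> 21 infected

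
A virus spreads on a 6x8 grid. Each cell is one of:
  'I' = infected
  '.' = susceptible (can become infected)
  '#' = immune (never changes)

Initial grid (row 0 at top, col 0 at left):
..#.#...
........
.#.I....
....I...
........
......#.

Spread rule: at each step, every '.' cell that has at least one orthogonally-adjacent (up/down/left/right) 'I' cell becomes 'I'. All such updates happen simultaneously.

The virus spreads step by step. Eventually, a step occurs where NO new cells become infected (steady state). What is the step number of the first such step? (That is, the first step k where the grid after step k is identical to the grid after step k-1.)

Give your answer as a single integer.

Answer: 7

Derivation:
Step 0 (initial): 2 infected
Step 1: +6 new -> 8 infected
Step 2: +9 new -> 17 infected
Step 3: +9 new -> 26 infected
Step 4: +9 new -> 35 infected
Step 5: +7 new -> 42 infected
Step 6: +2 new -> 44 infected
Step 7: +0 new -> 44 infected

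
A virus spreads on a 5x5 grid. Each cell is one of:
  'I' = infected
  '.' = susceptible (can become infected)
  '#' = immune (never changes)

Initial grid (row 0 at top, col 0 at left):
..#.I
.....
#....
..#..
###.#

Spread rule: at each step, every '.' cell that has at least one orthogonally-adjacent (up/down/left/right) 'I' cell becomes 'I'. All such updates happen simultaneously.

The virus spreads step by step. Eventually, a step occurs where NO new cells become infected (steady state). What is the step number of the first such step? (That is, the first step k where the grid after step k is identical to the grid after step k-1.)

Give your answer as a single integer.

Answer: 8

Derivation:
Step 0 (initial): 1 infected
Step 1: +2 new -> 3 infected
Step 2: +2 new -> 5 infected
Step 3: +3 new -> 8 infected
Step 4: +3 new -> 11 infected
Step 5: +4 new -> 15 infected
Step 6: +2 new -> 17 infected
Step 7: +1 new -> 18 infected
Step 8: +0 new -> 18 infected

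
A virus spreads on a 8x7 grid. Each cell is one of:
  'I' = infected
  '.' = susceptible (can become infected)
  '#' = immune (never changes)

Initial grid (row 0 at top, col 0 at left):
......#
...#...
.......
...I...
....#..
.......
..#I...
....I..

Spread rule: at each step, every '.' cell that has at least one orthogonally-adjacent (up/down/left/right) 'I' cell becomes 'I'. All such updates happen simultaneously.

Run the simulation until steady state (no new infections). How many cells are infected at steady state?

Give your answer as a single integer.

Step 0 (initial): 3 infected
Step 1: +8 new -> 11 infected
Step 2: +10 new -> 21 infected
Step 3: +12 new -> 33 infected
Step 4: +12 new -> 45 infected
Step 5: +6 new -> 51 infected
Step 6: +1 new -> 52 infected
Step 7: +0 new -> 52 infected

Answer: 52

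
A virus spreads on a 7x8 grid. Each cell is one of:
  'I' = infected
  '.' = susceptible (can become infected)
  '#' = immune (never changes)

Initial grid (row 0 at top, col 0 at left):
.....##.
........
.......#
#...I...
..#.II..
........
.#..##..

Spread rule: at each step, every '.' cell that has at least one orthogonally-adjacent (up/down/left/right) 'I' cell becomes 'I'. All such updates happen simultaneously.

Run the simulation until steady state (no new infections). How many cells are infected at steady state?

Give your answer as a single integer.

Answer: 48

Derivation:
Step 0 (initial): 3 infected
Step 1: +7 new -> 10 infected
Step 2: +8 new -> 18 infected
Step 3: +11 new -> 29 infected
Step 4: +8 new -> 37 infected
Step 5: +6 new -> 43 infected
Step 6: +4 new -> 47 infected
Step 7: +1 new -> 48 infected
Step 8: +0 new -> 48 infected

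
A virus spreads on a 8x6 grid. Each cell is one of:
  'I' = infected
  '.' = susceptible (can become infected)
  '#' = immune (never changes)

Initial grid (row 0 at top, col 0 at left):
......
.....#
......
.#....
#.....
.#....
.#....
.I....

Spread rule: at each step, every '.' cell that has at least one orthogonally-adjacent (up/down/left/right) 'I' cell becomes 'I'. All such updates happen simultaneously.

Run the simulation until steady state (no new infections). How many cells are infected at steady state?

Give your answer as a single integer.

Step 0 (initial): 1 infected
Step 1: +2 new -> 3 infected
Step 2: +3 new -> 6 infected
Step 3: +4 new -> 10 infected
Step 4: +4 new -> 14 infected
Step 5: +5 new -> 19 infected
Step 6: +4 new -> 23 infected
Step 7: +5 new -> 28 infected
Step 8: +6 new -> 34 infected
Step 9: +6 new -> 40 infected
Step 10: +2 new -> 42 infected
Step 11: +1 new -> 43 infected
Step 12: +0 new -> 43 infected

Answer: 43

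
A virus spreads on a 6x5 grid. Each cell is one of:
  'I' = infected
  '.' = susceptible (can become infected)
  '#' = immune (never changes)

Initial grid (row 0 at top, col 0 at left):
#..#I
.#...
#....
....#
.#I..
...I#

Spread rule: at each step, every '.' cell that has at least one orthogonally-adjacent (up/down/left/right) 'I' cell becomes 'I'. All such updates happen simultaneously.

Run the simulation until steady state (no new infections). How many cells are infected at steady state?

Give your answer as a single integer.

Answer: 22

Derivation:
Step 0 (initial): 3 infected
Step 1: +4 new -> 7 infected
Step 2: +7 new -> 14 infected
Step 3: +5 new -> 19 infected
Step 4: +2 new -> 21 infected
Step 5: +1 new -> 22 infected
Step 6: +0 new -> 22 infected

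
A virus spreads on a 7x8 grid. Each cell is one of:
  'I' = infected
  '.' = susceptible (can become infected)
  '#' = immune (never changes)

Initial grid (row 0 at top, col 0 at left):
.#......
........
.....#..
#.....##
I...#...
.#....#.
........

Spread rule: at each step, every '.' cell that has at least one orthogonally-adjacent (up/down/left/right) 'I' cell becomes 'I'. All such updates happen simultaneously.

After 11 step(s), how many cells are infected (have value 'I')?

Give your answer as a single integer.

Answer: 48

Derivation:
Step 0 (initial): 1 infected
Step 1: +2 new -> 3 infected
Step 2: +3 new -> 6 infected
Step 3: +5 new -> 11 infected
Step 4: +6 new -> 17 infected
Step 5: +6 new -> 23 infected
Step 6: +7 new -> 30 infected
Step 7: +4 new -> 34 infected
Step 8: +4 new -> 38 infected
Step 9: +4 new -> 42 infected
Step 10: +4 new -> 46 infected
Step 11: +2 new -> 48 infected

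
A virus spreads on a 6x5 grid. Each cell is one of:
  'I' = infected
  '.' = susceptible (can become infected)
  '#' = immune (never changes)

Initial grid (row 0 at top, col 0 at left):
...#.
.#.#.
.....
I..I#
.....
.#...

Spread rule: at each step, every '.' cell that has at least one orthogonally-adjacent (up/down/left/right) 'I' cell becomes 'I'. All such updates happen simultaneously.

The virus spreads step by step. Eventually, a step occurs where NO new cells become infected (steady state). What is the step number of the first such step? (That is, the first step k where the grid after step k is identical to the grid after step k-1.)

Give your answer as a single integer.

Answer: 5

Derivation:
Step 0 (initial): 2 infected
Step 1: +6 new -> 8 infected
Step 2: +9 new -> 17 infected
Step 3: +5 new -> 22 infected
Step 4: +3 new -> 25 infected
Step 5: +0 new -> 25 infected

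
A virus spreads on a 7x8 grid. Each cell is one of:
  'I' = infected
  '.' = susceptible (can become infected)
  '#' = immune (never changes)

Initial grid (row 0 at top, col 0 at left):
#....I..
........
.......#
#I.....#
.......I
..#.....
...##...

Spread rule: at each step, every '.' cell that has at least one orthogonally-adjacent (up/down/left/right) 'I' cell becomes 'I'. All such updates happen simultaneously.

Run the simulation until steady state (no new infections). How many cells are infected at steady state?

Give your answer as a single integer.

Answer: 49

Derivation:
Step 0 (initial): 3 infected
Step 1: +8 new -> 11 infected
Step 2: +16 new -> 27 infected
Step 3: +17 new -> 44 infected
Step 4: +5 new -> 49 infected
Step 5: +0 new -> 49 infected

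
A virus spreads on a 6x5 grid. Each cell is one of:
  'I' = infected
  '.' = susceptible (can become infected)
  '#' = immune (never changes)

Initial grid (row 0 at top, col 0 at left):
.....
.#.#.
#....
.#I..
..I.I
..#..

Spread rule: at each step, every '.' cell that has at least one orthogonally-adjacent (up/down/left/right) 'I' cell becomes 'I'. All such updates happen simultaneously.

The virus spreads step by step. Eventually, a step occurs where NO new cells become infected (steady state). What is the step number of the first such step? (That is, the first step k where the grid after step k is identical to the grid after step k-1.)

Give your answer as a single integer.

Answer: 7

Derivation:
Step 0 (initial): 3 infected
Step 1: +6 new -> 9 infected
Step 2: +7 new -> 16 infected
Step 3: +4 new -> 20 infected
Step 4: +3 new -> 23 infected
Step 5: +1 new -> 24 infected
Step 6: +1 new -> 25 infected
Step 7: +0 new -> 25 infected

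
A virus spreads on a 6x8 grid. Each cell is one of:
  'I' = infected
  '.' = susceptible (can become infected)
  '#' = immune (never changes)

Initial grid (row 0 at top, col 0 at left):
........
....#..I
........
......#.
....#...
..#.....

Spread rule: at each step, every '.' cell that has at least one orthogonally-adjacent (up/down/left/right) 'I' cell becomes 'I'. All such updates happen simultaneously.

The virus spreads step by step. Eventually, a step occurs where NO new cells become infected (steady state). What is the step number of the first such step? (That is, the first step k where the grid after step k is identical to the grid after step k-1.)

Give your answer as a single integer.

Step 0 (initial): 1 infected
Step 1: +3 new -> 4 infected
Step 2: +4 new -> 8 infected
Step 3: +3 new -> 11 infected
Step 4: +5 new -> 16 infected
Step 5: +5 new -> 21 infected
Step 6: +5 new -> 26 infected
Step 7: +6 new -> 32 infected
Step 8: +6 new -> 38 infected
Step 9: +3 new -> 41 infected
Step 10: +2 new -> 43 infected
Step 11: +1 new -> 44 infected
Step 12: +0 new -> 44 infected

Answer: 12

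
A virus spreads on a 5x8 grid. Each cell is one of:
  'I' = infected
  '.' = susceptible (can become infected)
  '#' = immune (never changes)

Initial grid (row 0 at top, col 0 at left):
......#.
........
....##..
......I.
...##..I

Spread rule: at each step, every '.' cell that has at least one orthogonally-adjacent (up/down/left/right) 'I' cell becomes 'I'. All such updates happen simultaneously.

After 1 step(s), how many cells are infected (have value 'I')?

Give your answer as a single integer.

Answer: 6

Derivation:
Step 0 (initial): 2 infected
Step 1: +4 new -> 6 infected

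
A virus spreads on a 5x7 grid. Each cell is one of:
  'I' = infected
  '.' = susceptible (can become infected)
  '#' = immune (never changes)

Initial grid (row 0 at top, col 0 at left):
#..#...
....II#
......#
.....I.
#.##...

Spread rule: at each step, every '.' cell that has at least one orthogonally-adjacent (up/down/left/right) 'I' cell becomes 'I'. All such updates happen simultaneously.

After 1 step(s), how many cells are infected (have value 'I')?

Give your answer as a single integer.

Step 0 (initial): 3 infected
Step 1: +8 new -> 11 infected

Answer: 11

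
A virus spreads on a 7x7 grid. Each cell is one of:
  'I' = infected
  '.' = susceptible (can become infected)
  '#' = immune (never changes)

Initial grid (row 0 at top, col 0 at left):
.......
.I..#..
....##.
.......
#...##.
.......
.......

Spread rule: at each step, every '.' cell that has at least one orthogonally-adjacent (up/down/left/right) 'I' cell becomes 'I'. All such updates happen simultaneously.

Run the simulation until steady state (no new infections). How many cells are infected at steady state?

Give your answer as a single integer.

Answer: 43

Derivation:
Step 0 (initial): 1 infected
Step 1: +4 new -> 5 infected
Step 2: +6 new -> 11 infected
Step 3: +5 new -> 16 infected
Step 4: +4 new -> 20 infected
Step 5: +6 new -> 26 infected
Step 6: +6 new -> 32 infected
Step 7: +4 new -> 36 infected
Step 8: +4 new -> 40 infected
Step 9: +2 new -> 42 infected
Step 10: +1 new -> 43 infected
Step 11: +0 new -> 43 infected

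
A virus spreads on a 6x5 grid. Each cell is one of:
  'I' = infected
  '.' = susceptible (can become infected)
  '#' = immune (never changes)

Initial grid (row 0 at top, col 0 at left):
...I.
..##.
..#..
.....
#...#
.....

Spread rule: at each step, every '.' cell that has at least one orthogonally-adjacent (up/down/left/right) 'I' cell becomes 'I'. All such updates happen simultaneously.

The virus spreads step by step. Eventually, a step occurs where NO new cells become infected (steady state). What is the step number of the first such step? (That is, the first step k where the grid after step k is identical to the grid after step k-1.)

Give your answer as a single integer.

Step 0 (initial): 1 infected
Step 1: +2 new -> 3 infected
Step 2: +2 new -> 5 infected
Step 3: +3 new -> 8 infected
Step 4: +4 new -> 12 infected
Step 5: +3 new -> 15 infected
Step 6: +4 new -> 19 infected
Step 7: +3 new -> 22 infected
Step 8: +3 new -> 25 infected
Step 9: +0 new -> 25 infected

Answer: 9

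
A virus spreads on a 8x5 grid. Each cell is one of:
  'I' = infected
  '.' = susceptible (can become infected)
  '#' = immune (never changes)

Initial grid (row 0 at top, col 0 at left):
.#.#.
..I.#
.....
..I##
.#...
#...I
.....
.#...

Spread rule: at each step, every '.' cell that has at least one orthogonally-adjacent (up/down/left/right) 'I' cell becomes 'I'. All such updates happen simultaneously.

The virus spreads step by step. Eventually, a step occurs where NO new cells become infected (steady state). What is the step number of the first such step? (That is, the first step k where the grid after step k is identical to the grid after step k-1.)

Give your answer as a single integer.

Answer: 7

Derivation:
Step 0 (initial): 3 infected
Step 1: +9 new -> 12 infected
Step 2: +8 new -> 20 infected
Step 3: +7 new -> 27 infected
Step 4: +2 new -> 29 infected
Step 5: +1 new -> 30 infected
Step 6: +1 new -> 31 infected
Step 7: +0 new -> 31 infected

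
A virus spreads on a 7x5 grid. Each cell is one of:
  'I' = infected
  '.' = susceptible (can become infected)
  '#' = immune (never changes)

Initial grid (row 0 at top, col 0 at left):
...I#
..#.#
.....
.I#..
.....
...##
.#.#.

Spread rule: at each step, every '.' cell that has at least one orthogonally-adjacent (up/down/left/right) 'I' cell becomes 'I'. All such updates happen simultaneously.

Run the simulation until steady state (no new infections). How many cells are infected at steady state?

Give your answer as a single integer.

Answer: 26

Derivation:
Step 0 (initial): 2 infected
Step 1: +5 new -> 7 infected
Step 2: +8 new -> 15 infected
Step 3: +7 new -> 22 infected
Step 4: +4 new -> 26 infected
Step 5: +0 new -> 26 infected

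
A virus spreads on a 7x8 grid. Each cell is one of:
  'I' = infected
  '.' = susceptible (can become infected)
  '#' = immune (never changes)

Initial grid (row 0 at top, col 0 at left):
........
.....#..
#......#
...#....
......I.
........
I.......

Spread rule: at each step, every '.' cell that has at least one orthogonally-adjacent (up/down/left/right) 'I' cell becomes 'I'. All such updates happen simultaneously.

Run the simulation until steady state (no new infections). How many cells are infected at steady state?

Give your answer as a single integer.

Answer: 52

Derivation:
Step 0 (initial): 2 infected
Step 1: +6 new -> 8 infected
Step 2: +10 new -> 18 infected
Step 3: +11 new -> 29 infected
Step 4: +7 new -> 36 infected
Step 5: +6 new -> 42 infected
Step 6: +4 new -> 46 infected
Step 7: +4 new -> 50 infected
Step 8: +2 new -> 52 infected
Step 9: +0 new -> 52 infected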